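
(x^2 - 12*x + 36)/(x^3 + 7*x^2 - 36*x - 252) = (x - 6)/(x^2 + 13*x + 42)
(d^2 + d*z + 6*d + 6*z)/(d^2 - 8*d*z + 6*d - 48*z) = (-d - z)/(-d + 8*z)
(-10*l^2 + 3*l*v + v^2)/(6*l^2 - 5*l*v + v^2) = (5*l + v)/(-3*l + v)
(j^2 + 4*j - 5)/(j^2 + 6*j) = (j^2 + 4*j - 5)/(j*(j + 6))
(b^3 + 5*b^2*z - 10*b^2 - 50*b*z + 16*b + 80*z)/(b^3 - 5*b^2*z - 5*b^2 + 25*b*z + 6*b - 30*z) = (-b^2 - 5*b*z + 8*b + 40*z)/(-b^2 + 5*b*z + 3*b - 15*z)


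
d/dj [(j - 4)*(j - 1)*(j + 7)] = 3*j^2 + 4*j - 31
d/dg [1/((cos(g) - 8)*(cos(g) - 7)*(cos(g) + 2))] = (-3*sin(g)^2 - 26*cos(g) + 29)*sin(g)/((cos(g) - 8)^2*(cos(g) - 7)^2*(cos(g) + 2)^2)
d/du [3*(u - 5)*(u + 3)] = 6*u - 6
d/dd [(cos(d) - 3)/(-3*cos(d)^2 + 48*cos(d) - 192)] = -(cos(d) + 2)*sin(d)/(3*(cos(d) - 8)^3)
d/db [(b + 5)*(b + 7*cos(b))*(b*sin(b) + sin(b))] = -(b + 1)*(b + 5)*(7*sin(b) - 1)*sin(b) + (b + 1)*(b + 7*cos(b))*sin(b) + (b + 5)*(b + 7*cos(b))*(b*cos(b) + sqrt(2)*sin(b + pi/4))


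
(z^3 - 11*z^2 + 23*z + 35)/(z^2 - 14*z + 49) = (z^2 - 4*z - 5)/(z - 7)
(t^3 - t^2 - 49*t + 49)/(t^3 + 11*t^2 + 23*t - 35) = (t - 7)/(t + 5)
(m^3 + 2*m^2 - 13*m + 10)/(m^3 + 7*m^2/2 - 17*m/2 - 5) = 2*(m - 1)/(2*m + 1)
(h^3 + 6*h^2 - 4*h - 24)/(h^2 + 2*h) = h + 4 - 12/h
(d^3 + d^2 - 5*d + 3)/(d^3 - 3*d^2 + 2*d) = (d^2 + 2*d - 3)/(d*(d - 2))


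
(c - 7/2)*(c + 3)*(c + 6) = c^3 + 11*c^2/2 - 27*c/2 - 63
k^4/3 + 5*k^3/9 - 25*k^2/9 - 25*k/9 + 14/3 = (k/3 + 1)*(k - 7/3)*(k - 1)*(k + 2)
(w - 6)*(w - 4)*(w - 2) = w^3 - 12*w^2 + 44*w - 48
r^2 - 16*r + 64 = (r - 8)^2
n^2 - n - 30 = (n - 6)*(n + 5)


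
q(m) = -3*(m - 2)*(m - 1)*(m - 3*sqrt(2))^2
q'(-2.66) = 1895.63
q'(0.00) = 212.91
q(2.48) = -6.62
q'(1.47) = -2.76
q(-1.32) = -715.01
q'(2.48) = -10.76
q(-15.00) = -302147.84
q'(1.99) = -15.05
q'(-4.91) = 5464.48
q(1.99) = 0.15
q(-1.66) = -1017.60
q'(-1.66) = 1005.38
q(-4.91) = -10263.12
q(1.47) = 5.74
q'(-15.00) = 68061.63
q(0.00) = -108.00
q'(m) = -3*(m - 2)*(m - 1)*(2*m - 6*sqrt(2)) - 3*(m - 2)*(m - 3*sqrt(2))^2 - 3*(m - 1)*(m - 3*sqrt(2))^2 = -12*m^3 + 27*m^2 + 54*sqrt(2)*m^2 - 108*sqrt(2)*m - 120*m + 36*sqrt(2) + 162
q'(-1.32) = 780.63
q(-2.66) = -2437.92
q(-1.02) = -506.86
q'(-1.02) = 611.38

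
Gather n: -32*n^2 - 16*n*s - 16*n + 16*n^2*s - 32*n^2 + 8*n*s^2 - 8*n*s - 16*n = n^2*(16*s - 64) + n*(8*s^2 - 24*s - 32)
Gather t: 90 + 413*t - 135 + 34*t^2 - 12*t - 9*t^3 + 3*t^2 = -9*t^3 + 37*t^2 + 401*t - 45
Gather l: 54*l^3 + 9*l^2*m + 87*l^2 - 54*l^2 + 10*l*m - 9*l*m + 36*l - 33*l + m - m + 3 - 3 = 54*l^3 + l^2*(9*m + 33) + l*(m + 3)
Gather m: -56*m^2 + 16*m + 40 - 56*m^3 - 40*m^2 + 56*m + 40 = -56*m^3 - 96*m^2 + 72*m + 80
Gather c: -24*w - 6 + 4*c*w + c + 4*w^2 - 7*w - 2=c*(4*w + 1) + 4*w^2 - 31*w - 8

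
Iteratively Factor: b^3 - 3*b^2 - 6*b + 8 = (b - 1)*(b^2 - 2*b - 8) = (b - 4)*(b - 1)*(b + 2)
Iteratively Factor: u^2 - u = (u - 1)*(u)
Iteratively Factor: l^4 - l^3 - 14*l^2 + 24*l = (l - 3)*(l^3 + 2*l^2 - 8*l) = (l - 3)*(l - 2)*(l^2 + 4*l) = (l - 3)*(l - 2)*(l + 4)*(l)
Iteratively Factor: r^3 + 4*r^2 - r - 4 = (r + 1)*(r^2 + 3*r - 4) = (r + 1)*(r + 4)*(r - 1)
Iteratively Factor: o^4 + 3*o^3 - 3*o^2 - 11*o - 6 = (o + 3)*(o^3 - 3*o - 2) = (o + 1)*(o + 3)*(o^2 - o - 2) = (o - 2)*(o + 1)*(o + 3)*(o + 1)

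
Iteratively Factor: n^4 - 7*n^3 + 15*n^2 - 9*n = (n - 3)*(n^3 - 4*n^2 + 3*n) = (n - 3)^2*(n^2 - n) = (n - 3)^2*(n - 1)*(n)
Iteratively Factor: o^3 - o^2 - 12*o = (o + 3)*(o^2 - 4*o) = (o - 4)*(o + 3)*(o)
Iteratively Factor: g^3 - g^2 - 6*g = (g + 2)*(g^2 - 3*g) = (g - 3)*(g + 2)*(g)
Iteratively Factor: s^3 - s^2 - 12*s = (s + 3)*(s^2 - 4*s) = (s - 4)*(s + 3)*(s)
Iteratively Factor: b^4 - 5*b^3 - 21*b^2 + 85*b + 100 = (b + 1)*(b^3 - 6*b^2 - 15*b + 100) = (b - 5)*(b + 1)*(b^2 - b - 20) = (b - 5)*(b + 1)*(b + 4)*(b - 5)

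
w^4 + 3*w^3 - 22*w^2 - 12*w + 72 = (w - 3)*(w - 2)*(w + 2)*(w + 6)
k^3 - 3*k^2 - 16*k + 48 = (k - 4)*(k - 3)*(k + 4)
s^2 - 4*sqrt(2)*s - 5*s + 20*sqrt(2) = (s - 5)*(s - 4*sqrt(2))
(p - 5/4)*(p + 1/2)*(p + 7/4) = p^3 + p^2 - 31*p/16 - 35/32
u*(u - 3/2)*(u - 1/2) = u^3 - 2*u^2 + 3*u/4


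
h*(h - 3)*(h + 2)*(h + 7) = h^4 + 6*h^3 - 13*h^2 - 42*h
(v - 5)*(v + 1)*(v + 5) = v^3 + v^2 - 25*v - 25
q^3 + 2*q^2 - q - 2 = (q - 1)*(q + 1)*(q + 2)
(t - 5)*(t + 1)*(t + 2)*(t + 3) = t^4 + t^3 - 19*t^2 - 49*t - 30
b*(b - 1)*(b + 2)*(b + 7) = b^4 + 8*b^3 + 5*b^2 - 14*b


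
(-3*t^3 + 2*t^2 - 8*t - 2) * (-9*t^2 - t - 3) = 27*t^5 - 15*t^4 + 79*t^3 + 20*t^2 + 26*t + 6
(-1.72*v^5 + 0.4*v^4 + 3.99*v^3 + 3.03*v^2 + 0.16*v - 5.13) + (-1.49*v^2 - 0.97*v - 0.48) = -1.72*v^5 + 0.4*v^4 + 3.99*v^3 + 1.54*v^2 - 0.81*v - 5.61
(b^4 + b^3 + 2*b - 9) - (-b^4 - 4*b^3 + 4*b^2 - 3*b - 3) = 2*b^4 + 5*b^3 - 4*b^2 + 5*b - 6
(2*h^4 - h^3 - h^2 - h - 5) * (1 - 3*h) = -6*h^5 + 5*h^4 + 2*h^3 + 2*h^2 + 14*h - 5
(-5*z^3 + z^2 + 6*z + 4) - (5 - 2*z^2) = -5*z^3 + 3*z^2 + 6*z - 1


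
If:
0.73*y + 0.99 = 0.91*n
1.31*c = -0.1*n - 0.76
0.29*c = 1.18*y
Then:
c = -0.65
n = 0.96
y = -0.16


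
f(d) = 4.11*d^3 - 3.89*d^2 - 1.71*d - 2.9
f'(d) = 12.33*d^2 - 7.78*d - 1.71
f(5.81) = 661.92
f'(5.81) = 369.30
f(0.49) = -4.19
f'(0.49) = -2.56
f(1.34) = -2.29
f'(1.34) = 10.00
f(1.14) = -3.82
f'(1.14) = 5.44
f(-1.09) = -10.98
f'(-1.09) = 21.42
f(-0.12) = -2.76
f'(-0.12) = -0.60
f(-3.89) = -297.04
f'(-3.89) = 215.13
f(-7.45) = -1905.52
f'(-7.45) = 740.60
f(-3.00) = -143.75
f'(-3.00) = 132.60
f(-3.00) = -143.75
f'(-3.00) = 132.60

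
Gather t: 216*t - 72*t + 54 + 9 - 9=144*t + 54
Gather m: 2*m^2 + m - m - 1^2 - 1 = 2*m^2 - 2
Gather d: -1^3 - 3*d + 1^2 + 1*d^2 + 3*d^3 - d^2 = 3*d^3 - 3*d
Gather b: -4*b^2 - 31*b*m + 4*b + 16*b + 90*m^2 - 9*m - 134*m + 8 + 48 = -4*b^2 + b*(20 - 31*m) + 90*m^2 - 143*m + 56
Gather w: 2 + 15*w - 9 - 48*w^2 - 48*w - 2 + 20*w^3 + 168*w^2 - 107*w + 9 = 20*w^3 + 120*w^2 - 140*w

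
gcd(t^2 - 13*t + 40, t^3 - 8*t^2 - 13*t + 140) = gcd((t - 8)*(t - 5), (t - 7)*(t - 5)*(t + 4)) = t - 5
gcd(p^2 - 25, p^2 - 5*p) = p - 5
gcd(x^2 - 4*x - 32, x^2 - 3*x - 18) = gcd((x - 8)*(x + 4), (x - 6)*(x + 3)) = 1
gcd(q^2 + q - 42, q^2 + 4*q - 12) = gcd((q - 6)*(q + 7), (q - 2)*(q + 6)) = 1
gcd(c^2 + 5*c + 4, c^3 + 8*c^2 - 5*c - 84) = c + 4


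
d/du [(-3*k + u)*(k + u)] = -2*k + 2*u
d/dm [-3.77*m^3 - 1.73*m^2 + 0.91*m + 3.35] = -11.31*m^2 - 3.46*m + 0.91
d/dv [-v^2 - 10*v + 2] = -2*v - 10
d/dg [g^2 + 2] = 2*g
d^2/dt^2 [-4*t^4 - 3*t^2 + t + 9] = -48*t^2 - 6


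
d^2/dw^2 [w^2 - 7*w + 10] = 2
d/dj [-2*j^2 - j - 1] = -4*j - 1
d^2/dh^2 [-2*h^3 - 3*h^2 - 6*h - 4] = -12*h - 6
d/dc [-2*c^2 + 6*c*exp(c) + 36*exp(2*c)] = 6*c*exp(c) - 4*c + 72*exp(2*c) + 6*exp(c)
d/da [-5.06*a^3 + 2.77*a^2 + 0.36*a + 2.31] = -15.18*a^2 + 5.54*a + 0.36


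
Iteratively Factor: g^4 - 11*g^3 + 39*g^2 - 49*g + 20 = (g - 1)*(g^3 - 10*g^2 + 29*g - 20) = (g - 4)*(g - 1)*(g^2 - 6*g + 5) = (g - 5)*(g - 4)*(g - 1)*(g - 1)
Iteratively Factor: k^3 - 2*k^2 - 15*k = (k + 3)*(k^2 - 5*k) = (k - 5)*(k + 3)*(k)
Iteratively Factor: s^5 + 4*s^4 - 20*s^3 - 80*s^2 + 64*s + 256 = (s - 4)*(s^4 + 8*s^3 + 12*s^2 - 32*s - 64) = (s - 4)*(s + 2)*(s^3 + 6*s^2 - 32) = (s - 4)*(s + 2)*(s + 4)*(s^2 + 2*s - 8) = (s - 4)*(s - 2)*(s + 2)*(s + 4)*(s + 4)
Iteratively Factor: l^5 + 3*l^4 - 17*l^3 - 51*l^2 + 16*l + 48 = (l + 3)*(l^4 - 17*l^2 + 16) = (l - 1)*(l + 3)*(l^3 + l^2 - 16*l - 16) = (l - 1)*(l + 3)*(l + 4)*(l^2 - 3*l - 4) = (l - 4)*(l - 1)*(l + 3)*(l + 4)*(l + 1)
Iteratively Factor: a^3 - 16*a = (a)*(a^2 - 16) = a*(a - 4)*(a + 4)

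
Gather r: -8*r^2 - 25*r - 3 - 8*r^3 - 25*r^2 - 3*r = -8*r^3 - 33*r^2 - 28*r - 3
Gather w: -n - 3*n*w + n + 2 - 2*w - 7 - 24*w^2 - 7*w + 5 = -24*w^2 + w*(-3*n - 9)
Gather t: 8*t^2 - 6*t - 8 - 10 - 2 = 8*t^2 - 6*t - 20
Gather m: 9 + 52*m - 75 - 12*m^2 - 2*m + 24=-12*m^2 + 50*m - 42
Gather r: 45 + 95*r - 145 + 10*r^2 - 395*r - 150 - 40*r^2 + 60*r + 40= -30*r^2 - 240*r - 210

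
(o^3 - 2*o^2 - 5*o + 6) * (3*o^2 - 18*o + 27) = 3*o^5 - 24*o^4 + 48*o^3 + 54*o^2 - 243*o + 162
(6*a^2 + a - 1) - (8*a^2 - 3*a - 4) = -2*a^2 + 4*a + 3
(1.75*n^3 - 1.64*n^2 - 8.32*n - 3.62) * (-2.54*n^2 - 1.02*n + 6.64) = -4.445*n^5 + 2.3806*n^4 + 34.4256*n^3 + 6.7916*n^2 - 51.5524*n - 24.0368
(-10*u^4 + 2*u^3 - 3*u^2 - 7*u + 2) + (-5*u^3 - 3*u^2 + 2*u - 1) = -10*u^4 - 3*u^3 - 6*u^2 - 5*u + 1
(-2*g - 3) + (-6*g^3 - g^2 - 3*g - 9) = -6*g^3 - g^2 - 5*g - 12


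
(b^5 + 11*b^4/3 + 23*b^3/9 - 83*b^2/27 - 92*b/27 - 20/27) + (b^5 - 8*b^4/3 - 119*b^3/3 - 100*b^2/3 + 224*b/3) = 2*b^5 + b^4 - 334*b^3/9 - 983*b^2/27 + 1924*b/27 - 20/27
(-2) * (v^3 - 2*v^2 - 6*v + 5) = -2*v^3 + 4*v^2 + 12*v - 10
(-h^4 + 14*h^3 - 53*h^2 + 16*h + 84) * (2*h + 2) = -2*h^5 + 26*h^4 - 78*h^3 - 74*h^2 + 200*h + 168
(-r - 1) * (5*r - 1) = -5*r^2 - 4*r + 1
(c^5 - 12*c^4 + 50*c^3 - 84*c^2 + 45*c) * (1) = c^5 - 12*c^4 + 50*c^3 - 84*c^2 + 45*c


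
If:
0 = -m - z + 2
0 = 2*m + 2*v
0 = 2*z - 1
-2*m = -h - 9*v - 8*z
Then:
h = 25/2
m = 3/2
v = -3/2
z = 1/2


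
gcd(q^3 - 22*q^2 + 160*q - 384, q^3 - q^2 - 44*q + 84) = q - 6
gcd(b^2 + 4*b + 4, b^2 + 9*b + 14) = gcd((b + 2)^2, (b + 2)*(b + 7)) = b + 2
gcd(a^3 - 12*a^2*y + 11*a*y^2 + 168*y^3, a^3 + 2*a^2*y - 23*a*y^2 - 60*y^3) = a + 3*y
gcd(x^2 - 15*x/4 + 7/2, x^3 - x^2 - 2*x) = x - 2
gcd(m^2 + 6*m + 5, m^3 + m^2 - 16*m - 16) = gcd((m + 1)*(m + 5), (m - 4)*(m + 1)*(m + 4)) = m + 1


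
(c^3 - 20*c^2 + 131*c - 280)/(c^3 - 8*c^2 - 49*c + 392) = (c - 5)/(c + 7)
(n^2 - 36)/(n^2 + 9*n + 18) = (n - 6)/(n + 3)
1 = 1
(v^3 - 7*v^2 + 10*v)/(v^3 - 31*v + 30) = v*(v - 2)/(v^2 + 5*v - 6)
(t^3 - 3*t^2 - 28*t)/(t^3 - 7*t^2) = (t + 4)/t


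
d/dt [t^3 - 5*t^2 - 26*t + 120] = 3*t^2 - 10*t - 26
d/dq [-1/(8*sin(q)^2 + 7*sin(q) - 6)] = (16*sin(q) + 7)*cos(q)/(8*sin(q)^2 + 7*sin(q) - 6)^2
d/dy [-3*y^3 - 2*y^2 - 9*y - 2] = -9*y^2 - 4*y - 9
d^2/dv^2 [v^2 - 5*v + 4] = 2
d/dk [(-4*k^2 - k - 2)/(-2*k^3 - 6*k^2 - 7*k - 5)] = (-8*k^4 - 4*k^3 + 10*k^2 + 16*k - 9)/(4*k^6 + 24*k^5 + 64*k^4 + 104*k^3 + 109*k^2 + 70*k + 25)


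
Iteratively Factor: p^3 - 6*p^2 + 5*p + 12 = (p - 4)*(p^2 - 2*p - 3) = (p - 4)*(p + 1)*(p - 3)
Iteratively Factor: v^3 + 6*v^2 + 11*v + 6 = (v + 1)*(v^2 + 5*v + 6) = (v + 1)*(v + 3)*(v + 2)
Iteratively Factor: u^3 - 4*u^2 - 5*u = (u)*(u^2 - 4*u - 5) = u*(u - 5)*(u + 1)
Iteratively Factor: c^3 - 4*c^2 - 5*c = (c)*(c^2 - 4*c - 5) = c*(c + 1)*(c - 5)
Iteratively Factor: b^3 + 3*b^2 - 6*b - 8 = (b + 1)*(b^2 + 2*b - 8) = (b + 1)*(b + 4)*(b - 2)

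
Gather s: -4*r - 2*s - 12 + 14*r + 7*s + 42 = 10*r + 5*s + 30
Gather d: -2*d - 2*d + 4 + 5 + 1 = 10 - 4*d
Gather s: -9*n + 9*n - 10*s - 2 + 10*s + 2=0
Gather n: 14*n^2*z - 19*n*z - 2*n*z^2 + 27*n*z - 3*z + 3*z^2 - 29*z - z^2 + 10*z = 14*n^2*z + n*(-2*z^2 + 8*z) + 2*z^2 - 22*z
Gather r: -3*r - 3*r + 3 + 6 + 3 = 12 - 6*r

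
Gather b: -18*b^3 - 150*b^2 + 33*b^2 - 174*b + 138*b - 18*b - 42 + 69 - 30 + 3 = -18*b^3 - 117*b^2 - 54*b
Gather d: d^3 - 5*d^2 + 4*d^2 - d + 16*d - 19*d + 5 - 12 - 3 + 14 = d^3 - d^2 - 4*d + 4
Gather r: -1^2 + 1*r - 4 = r - 5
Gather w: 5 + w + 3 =w + 8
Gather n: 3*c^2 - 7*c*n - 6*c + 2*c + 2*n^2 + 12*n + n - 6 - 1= 3*c^2 - 4*c + 2*n^2 + n*(13 - 7*c) - 7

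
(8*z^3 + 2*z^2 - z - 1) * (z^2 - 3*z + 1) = 8*z^5 - 22*z^4 + z^3 + 4*z^2 + 2*z - 1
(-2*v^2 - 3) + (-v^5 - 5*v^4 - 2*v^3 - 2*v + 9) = -v^5 - 5*v^4 - 2*v^3 - 2*v^2 - 2*v + 6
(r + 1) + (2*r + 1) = 3*r + 2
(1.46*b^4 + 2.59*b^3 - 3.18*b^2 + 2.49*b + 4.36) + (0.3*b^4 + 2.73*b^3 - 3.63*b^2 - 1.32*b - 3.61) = 1.76*b^4 + 5.32*b^3 - 6.81*b^2 + 1.17*b + 0.75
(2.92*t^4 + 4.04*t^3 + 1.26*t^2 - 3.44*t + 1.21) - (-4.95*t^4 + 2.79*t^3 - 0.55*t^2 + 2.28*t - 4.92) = 7.87*t^4 + 1.25*t^3 + 1.81*t^2 - 5.72*t + 6.13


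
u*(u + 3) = u^2 + 3*u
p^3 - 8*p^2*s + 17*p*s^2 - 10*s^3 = (p - 5*s)*(p - 2*s)*(p - s)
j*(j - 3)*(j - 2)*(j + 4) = j^4 - j^3 - 14*j^2 + 24*j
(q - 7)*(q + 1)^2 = q^3 - 5*q^2 - 13*q - 7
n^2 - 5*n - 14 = (n - 7)*(n + 2)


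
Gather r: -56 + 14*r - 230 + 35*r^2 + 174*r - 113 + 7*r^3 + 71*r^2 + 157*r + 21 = 7*r^3 + 106*r^2 + 345*r - 378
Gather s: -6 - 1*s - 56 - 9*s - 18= -10*s - 80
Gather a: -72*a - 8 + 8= -72*a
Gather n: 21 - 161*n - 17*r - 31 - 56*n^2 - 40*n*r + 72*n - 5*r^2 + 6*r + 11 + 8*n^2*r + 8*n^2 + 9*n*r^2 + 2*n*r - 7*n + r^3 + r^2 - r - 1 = n^2*(8*r - 48) + n*(9*r^2 - 38*r - 96) + r^3 - 4*r^2 - 12*r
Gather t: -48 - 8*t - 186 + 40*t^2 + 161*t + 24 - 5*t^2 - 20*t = 35*t^2 + 133*t - 210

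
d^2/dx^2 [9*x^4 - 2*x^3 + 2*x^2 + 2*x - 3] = 108*x^2 - 12*x + 4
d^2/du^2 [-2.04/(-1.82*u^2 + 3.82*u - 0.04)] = (-13.514592*u^2 + 28.365792*u + 2.04*(3.64*u - 3.82)*(7.28*u - 7.64) - 0.297024)/(1.82*u^2 - 3.82*u + 0.04)^3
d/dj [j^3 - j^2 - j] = 3*j^2 - 2*j - 1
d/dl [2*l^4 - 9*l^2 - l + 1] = 8*l^3 - 18*l - 1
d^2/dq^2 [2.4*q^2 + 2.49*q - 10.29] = 4.80000000000000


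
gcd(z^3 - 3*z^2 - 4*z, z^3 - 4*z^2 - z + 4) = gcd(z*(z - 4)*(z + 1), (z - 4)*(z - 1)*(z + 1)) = z^2 - 3*z - 4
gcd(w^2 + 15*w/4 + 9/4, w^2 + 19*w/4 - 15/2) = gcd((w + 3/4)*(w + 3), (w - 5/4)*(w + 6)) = 1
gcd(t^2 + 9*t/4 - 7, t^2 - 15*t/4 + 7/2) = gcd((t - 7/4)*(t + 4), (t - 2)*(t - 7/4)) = t - 7/4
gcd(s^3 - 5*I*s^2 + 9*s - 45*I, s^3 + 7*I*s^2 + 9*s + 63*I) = s^2 + 9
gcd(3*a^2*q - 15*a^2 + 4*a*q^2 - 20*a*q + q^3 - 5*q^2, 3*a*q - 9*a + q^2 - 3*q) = 3*a + q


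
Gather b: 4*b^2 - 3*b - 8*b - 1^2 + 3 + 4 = 4*b^2 - 11*b + 6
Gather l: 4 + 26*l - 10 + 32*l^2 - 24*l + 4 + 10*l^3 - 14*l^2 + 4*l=10*l^3 + 18*l^2 + 6*l - 2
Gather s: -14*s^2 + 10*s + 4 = -14*s^2 + 10*s + 4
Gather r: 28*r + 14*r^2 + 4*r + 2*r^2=16*r^2 + 32*r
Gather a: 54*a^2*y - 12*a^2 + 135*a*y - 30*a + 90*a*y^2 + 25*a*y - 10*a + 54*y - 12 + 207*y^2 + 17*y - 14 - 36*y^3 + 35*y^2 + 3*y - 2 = a^2*(54*y - 12) + a*(90*y^2 + 160*y - 40) - 36*y^3 + 242*y^2 + 74*y - 28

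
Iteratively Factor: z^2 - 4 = (z + 2)*(z - 2)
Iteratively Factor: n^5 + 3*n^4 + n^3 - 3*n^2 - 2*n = (n + 1)*(n^4 + 2*n^3 - n^2 - 2*n) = (n - 1)*(n + 1)*(n^3 + 3*n^2 + 2*n) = (n - 1)*(n + 1)^2*(n^2 + 2*n) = n*(n - 1)*(n + 1)^2*(n + 2)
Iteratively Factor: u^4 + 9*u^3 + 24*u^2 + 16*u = (u + 4)*(u^3 + 5*u^2 + 4*u) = (u + 1)*(u + 4)*(u^2 + 4*u) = (u + 1)*(u + 4)^2*(u)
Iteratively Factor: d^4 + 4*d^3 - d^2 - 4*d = (d - 1)*(d^3 + 5*d^2 + 4*d) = d*(d - 1)*(d^2 + 5*d + 4) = d*(d - 1)*(d + 1)*(d + 4)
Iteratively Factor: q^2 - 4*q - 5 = (q - 5)*(q + 1)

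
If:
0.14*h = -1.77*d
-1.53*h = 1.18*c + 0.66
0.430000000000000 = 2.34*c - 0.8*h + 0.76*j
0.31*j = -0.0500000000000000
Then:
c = 0.07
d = 0.04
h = -0.49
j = -0.16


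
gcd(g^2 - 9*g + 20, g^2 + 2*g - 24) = g - 4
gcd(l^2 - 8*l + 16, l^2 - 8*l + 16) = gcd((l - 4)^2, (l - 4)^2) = l^2 - 8*l + 16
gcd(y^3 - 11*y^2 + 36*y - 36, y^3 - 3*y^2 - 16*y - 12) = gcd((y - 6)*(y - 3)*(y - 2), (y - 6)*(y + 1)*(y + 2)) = y - 6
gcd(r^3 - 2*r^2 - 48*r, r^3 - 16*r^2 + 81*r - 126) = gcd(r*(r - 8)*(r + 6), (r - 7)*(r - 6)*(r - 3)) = 1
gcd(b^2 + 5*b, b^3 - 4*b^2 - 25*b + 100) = b + 5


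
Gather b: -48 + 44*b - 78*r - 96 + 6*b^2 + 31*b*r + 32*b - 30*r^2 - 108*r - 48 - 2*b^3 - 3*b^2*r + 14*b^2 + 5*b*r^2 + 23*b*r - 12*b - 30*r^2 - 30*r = -2*b^3 + b^2*(20 - 3*r) + b*(5*r^2 + 54*r + 64) - 60*r^2 - 216*r - 192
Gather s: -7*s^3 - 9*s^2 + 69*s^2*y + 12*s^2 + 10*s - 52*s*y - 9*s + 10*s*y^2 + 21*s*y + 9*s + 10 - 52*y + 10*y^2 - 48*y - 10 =-7*s^3 + s^2*(69*y + 3) + s*(10*y^2 - 31*y + 10) + 10*y^2 - 100*y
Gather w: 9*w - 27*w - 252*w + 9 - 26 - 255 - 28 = -270*w - 300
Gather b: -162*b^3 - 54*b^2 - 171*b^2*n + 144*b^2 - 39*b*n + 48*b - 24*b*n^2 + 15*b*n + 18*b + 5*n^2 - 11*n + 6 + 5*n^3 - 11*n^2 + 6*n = -162*b^3 + b^2*(90 - 171*n) + b*(-24*n^2 - 24*n + 66) + 5*n^3 - 6*n^2 - 5*n + 6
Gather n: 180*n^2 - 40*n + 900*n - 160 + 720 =180*n^2 + 860*n + 560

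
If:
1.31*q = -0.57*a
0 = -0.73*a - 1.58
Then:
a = -2.16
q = 0.94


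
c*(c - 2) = c^2 - 2*c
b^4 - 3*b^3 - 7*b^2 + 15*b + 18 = (b - 3)^2*(b + 1)*(b + 2)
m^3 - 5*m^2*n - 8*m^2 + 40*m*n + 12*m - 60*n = (m - 6)*(m - 2)*(m - 5*n)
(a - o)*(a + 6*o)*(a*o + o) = a^3*o + 5*a^2*o^2 + a^2*o - 6*a*o^3 + 5*a*o^2 - 6*o^3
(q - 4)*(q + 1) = q^2 - 3*q - 4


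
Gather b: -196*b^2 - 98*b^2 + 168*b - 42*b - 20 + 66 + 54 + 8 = -294*b^2 + 126*b + 108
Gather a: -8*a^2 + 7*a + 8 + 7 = -8*a^2 + 7*a + 15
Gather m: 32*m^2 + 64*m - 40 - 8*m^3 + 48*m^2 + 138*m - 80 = -8*m^3 + 80*m^2 + 202*m - 120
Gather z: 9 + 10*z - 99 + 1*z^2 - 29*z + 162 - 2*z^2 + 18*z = -z^2 - z + 72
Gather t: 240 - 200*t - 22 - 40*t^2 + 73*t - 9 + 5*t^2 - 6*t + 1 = -35*t^2 - 133*t + 210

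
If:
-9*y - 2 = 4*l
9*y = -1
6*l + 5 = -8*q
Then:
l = -1/4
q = -7/16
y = -1/9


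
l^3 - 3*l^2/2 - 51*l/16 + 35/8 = (l - 2)*(l - 5/4)*(l + 7/4)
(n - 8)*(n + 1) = n^2 - 7*n - 8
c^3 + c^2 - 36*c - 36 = (c - 6)*(c + 1)*(c + 6)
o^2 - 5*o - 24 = (o - 8)*(o + 3)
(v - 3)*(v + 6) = v^2 + 3*v - 18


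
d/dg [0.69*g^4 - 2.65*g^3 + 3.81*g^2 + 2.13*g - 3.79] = 2.76*g^3 - 7.95*g^2 + 7.62*g + 2.13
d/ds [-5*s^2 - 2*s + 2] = -10*s - 2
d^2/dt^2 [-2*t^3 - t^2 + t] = -12*t - 2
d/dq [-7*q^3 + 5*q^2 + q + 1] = -21*q^2 + 10*q + 1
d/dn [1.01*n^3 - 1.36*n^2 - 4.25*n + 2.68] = 3.03*n^2 - 2.72*n - 4.25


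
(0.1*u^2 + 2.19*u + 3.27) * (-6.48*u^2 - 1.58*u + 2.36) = -0.648*u^4 - 14.3492*u^3 - 24.4138*u^2 + 0.00179999999999936*u + 7.7172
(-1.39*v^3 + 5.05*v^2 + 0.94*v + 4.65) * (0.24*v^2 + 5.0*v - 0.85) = -0.3336*v^5 - 5.738*v^4 + 26.6571*v^3 + 1.5235*v^2 + 22.451*v - 3.9525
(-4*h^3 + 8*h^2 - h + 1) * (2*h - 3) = -8*h^4 + 28*h^3 - 26*h^2 + 5*h - 3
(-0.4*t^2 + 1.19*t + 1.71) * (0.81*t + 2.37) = -0.324*t^3 + 0.0158999999999999*t^2 + 4.2054*t + 4.0527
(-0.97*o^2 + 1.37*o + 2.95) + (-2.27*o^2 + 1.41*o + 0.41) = -3.24*o^2 + 2.78*o + 3.36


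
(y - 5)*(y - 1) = y^2 - 6*y + 5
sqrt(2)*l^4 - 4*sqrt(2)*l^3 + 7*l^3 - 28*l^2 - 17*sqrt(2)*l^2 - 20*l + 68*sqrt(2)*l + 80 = (l - 4)*(l - 2*sqrt(2))*(l + 5*sqrt(2))*(sqrt(2)*l + 1)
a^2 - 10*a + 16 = (a - 8)*(a - 2)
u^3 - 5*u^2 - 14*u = u*(u - 7)*(u + 2)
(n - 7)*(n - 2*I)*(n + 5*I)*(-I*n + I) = -I*n^4 + 3*n^3 + 8*I*n^3 - 24*n^2 - 17*I*n^2 + 21*n + 80*I*n - 70*I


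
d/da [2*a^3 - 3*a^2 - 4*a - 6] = 6*a^2 - 6*a - 4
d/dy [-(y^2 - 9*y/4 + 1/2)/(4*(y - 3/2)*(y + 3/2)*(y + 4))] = (8*y^4 - 36*y^3 - 42*y^2 + 176*y - 171)/(2*(16*y^6 + 128*y^5 + 184*y^4 - 576*y^3 - 1071*y^2 + 648*y + 1296))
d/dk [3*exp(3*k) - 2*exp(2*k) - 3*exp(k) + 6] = (9*exp(2*k) - 4*exp(k) - 3)*exp(k)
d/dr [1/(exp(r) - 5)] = -exp(r)/(exp(r) - 5)^2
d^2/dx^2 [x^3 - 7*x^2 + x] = 6*x - 14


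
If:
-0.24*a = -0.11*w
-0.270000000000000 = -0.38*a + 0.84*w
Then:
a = -0.19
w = -0.41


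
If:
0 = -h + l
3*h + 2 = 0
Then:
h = -2/3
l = -2/3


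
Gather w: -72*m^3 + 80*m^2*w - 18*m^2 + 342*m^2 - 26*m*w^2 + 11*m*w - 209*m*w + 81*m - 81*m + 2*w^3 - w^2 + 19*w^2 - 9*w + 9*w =-72*m^3 + 324*m^2 + 2*w^3 + w^2*(18 - 26*m) + w*(80*m^2 - 198*m)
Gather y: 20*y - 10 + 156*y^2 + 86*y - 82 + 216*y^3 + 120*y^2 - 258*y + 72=216*y^3 + 276*y^2 - 152*y - 20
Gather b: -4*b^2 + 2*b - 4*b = -4*b^2 - 2*b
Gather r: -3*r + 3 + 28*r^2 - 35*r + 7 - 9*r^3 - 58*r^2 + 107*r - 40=-9*r^3 - 30*r^2 + 69*r - 30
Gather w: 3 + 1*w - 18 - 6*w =-5*w - 15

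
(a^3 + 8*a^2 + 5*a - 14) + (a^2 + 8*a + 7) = a^3 + 9*a^2 + 13*a - 7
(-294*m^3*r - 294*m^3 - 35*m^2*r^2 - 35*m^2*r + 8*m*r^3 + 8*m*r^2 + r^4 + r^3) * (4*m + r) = -1176*m^4*r - 1176*m^4 - 434*m^3*r^2 - 434*m^3*r - 3*m^2*r^3 - 3*m^2*r^2 + 12*m*r^4 + 12*m*r^3 + r^5 + r^4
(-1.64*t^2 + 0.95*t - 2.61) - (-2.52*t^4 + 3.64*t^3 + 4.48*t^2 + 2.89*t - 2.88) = 2.52*t^4 - 3.64*t^3 - 6.12*t^2 - 1.94*t + 0.27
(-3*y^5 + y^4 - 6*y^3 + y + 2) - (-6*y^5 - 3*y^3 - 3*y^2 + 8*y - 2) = 3*y^5 + y^4 - 3*y^3 + 3*y^2 - 7*y + 4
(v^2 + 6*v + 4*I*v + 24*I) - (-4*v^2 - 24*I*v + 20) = 5*v^2 + 6*v + 28*I*v - 20 + 24*I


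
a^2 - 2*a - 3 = (a - 3)*(a + 1)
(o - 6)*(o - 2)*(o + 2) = o^3 - 6*o^2 - 4*o + 24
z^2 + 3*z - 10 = (z - 2)*(z + 5)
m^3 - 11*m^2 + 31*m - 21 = (m - 7)*(m - 3)*(m - 1)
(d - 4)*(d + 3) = d^2 - d - 12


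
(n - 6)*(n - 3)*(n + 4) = n^3 - 5*n^2 - 18*n + 72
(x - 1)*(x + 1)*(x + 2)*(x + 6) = x^4 + 8*x^3 + 11*x^2 - 8*x - 12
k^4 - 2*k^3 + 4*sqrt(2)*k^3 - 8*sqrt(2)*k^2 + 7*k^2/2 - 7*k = k*(k - 2)*(k + sqrt(2)/2)*(k + 7*sqrt(2)/2)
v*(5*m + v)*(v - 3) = 5*m*v^2 - 15*m*v + v^3 - 3*v^2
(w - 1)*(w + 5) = w^2 + 4*w - 5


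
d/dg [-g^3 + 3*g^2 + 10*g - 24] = -3*g^2 + 6*g + 10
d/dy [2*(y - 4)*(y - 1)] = 4*y - 10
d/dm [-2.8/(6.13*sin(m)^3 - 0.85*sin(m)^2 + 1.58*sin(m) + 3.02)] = (51.492*sin(m)^2 - 4.76*sin(m) + 4.424)*cos(m)/(6.13*sin(m)^3 - 0.85*sin(m)^2 + 1.58*sin(m) + 3.02)^2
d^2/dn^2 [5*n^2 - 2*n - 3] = 10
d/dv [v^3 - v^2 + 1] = v*(3*v - 2)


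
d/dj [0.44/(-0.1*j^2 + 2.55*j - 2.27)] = (0.088*j - 1.122)/(0.1*j^2 - 2.55*j + 2.27)^2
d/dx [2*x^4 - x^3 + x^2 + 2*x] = 8*x^3 - 3*x^2 + 2*x + 2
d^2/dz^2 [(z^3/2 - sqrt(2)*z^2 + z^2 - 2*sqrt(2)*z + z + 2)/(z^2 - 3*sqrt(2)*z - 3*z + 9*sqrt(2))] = (5*sqrt(2)*z^3 + 23*z^3 - 135*sqrt(2)*z^2 - 42*z^2 - 90*sqrt(2)*z + 666*z - 450*sqrt(2) + 324)/(z^6 - 9*sqrt(2)*z^5 - 9*z^5 + 81*z^4 + 81*sqrt(2)*z^4 - 513*z^3 - 297*sqrt(2)*z^3 + 729*sqrt(2)*z^2 + 1458*z^2 - 1458*sqrt(2)*z - 1458*z + 1458*sqrt(2))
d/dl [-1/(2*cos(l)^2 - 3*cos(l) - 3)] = (3 - 4*cos(l))*sin(l)/(3*cos(l) - cos(2*l) + 2)^2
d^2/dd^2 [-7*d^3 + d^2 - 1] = 2 - 42*d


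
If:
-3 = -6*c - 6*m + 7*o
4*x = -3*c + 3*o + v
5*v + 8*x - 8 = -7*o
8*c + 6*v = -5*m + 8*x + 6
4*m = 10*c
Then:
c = 424/1015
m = 212/203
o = 837/1015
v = -31/1015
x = 302/1015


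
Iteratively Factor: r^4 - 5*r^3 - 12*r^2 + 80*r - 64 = (r + 4)*(r^3 - 9*r^2 + 24*r - 16) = (r - 1)*(r + 4)*(r^2 - 8*r + 16) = (r - 4)*(r - 1)*(r + 4)*(r - 4)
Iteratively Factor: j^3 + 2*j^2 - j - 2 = (j + 2)*(j^2 - 1) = (j + 1)*(j + 2)*(j - 1)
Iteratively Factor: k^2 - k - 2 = (k - 2)*(k + 1)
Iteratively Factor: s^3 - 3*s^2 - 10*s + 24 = (s + 3)*(s^2 - 6*s + 8) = (s - 4)*(s + 3)*(s - 2)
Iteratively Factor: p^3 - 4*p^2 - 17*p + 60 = (p - 3)*(p^2 - p - 20) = (p - 5)*(p - 3)*(p + 4)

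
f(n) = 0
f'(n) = 0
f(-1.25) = 0.00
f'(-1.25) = 0.00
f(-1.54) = 0.00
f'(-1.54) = 0.00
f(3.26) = 0.00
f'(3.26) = 0.00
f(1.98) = 0.00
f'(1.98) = 0.00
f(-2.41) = 0.00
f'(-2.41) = 0.00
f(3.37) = 0.00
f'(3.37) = 0.00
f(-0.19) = 0.00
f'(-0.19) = 0.00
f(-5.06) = 0.00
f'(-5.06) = 0.00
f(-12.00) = 0.00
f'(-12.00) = 0.00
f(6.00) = 0.00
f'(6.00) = 0.00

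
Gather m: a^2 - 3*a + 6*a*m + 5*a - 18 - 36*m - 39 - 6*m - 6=a^2 + 2*a + m*(6*a - 42) - 63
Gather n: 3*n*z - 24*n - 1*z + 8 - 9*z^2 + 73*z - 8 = n*(3*z - 24) - 9*z^2 + 72*z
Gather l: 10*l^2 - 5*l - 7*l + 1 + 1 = 10*l^2 - 12*l + 2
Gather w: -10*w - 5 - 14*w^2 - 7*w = -14*w^2 - 17*w - 5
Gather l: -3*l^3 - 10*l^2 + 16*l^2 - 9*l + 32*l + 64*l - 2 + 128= -3*l^3 + 6*l^2 + 87*l + 126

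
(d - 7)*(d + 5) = d^2 - 2*d - 35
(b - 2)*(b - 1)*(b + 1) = b^3 - 2*b^2 - b + 2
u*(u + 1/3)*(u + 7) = u^3 + 22*u^2/3 + 7*u/3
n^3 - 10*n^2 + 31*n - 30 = (n - 5)*(n - 3)*(n - 2)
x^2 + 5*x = x*(x + 5)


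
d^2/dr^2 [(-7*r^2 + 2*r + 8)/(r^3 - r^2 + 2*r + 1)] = 2*(-7*r^6 + 6*r^5 + 84*r^4 - 31*r^3 + 39*r^2 - 66*r + 29)/(r^9 - 3*r^8 + 9*r^7 - 10*r^6 + 12*r^5 + 3*r^4 - r^3 + 9*r^2 + 6*r + 1)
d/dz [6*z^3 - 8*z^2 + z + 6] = 18*z^2 - 16*z + 1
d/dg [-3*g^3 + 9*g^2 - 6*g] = -9*g^2 + 18*g - 6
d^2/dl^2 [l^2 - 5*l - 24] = 2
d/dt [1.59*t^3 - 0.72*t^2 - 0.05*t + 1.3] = 4.77*t^2 - 1.44*t - 0.05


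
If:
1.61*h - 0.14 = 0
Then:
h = 0.09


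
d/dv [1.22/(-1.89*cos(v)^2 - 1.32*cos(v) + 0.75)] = -(4.6116*cos(v) + 1.6104)*sin(v)/(1.89*cos(v)^2 + 1.32*cos(v) - 0.75)^2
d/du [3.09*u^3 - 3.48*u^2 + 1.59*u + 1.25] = 9.27*u^2 - 6.96*u + 1.59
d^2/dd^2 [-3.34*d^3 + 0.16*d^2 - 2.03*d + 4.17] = 0.32 - 20.04*d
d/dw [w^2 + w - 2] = 2*w + 1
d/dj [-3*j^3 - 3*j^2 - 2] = 3*j*(-3*j - 2)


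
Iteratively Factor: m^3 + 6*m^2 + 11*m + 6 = (m + 2)*(m^2 + 4*m + 3) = (m + 2)*(m + 3)*(m + 1)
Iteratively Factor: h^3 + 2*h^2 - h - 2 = (h + 1)*(h^2 + h - 2) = (h + 1)*(h + 2)*(h - 1)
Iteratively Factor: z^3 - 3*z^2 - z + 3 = (z - 1)*(z^2 - 2*z - 3) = (z - 3)*(z - 1)*(z + 1)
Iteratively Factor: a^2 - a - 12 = (a + 3)*(a - 4)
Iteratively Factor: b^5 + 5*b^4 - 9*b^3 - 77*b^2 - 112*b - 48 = (b + 4)*(b^4 + b^3 - 13*b^2 - 25*b - 12) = (b + 1)*(b + 4)*(b^3 - 13*b - 12) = (b - 4)*(b + 1)*(b + 4)*(b^2 + 4*b + 3) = (b - 4)*(b + 1)^2*(b + 4)*(b + 3)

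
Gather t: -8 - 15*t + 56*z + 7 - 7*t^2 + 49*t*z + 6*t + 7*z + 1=-7*t^2 + t*(49*z - 9) + 63*z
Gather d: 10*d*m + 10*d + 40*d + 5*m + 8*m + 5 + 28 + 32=d*(10*m + 50) + 13*m + 65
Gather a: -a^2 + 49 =49 - a^2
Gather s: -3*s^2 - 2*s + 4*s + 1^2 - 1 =-3*s^2 + 2*s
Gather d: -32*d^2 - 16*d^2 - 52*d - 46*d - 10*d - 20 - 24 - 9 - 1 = -48*d^2 - 108*d - 54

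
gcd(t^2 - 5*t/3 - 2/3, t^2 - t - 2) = t - 2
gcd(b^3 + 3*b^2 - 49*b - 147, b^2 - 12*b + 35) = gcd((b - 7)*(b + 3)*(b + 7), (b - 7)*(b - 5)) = b - 7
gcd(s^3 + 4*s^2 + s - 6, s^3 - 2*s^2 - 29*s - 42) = s^2 + 5*s + 6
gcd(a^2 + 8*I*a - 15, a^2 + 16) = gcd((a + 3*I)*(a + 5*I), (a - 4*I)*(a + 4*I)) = 1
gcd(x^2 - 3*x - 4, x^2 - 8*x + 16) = x - 4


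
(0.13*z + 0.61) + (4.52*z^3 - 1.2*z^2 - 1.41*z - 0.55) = 4.52*z^3 - 1.2*z^2 - 1.28*z + 0.0599999999999999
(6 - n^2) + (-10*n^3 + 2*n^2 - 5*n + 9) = -10*n^3 + n^2 - 5*n + 15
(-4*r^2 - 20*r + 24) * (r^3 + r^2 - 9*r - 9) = -4*r^5 - 24*r^4 + 40*r^3 + 240*r^2 - 36*r - 216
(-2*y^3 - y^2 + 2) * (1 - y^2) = 2*y^5 + y^4 - 2*y^3 - 3*y^2 + 2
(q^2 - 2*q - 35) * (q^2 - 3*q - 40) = q^4 - 5*q^3 - 69*q^2 + 185*q + 1400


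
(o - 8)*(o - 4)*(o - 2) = o^3 - 14*o^2 + 56*o - 64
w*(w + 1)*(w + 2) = w^3 + 3*w^2 + 2*w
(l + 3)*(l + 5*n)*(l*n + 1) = l^3*n + 5*l^2*n^2 + 3*l^2*n + l^2 + 15*l*n^2 + 5*l*n + 3*l + 15*n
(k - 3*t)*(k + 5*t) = k^2 + 2*k*t - 15*t^2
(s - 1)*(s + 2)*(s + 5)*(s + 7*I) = s^4 + 6*s^3 + 7*I*s^3 + 3*s^2 + 42*I*s^2 - 10*s + 21*I*s - 70*I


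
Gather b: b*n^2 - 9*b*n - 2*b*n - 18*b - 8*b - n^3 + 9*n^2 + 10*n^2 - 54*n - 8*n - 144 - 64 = b*(n^2 - 11*n - 26) - n^3 + 19*n^2 - 62*n - 208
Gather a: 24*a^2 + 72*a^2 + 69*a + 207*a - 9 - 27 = 96*a^2 + 276*a - 36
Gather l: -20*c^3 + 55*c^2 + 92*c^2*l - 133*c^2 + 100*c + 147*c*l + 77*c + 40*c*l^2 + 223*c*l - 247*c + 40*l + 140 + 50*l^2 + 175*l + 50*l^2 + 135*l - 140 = -20*c^3 - 78*c^2 - 70*c + l^2*(40*c + 100) + l*(92*c^2 + 370*c + 350)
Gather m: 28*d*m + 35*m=m*(28*d + 35)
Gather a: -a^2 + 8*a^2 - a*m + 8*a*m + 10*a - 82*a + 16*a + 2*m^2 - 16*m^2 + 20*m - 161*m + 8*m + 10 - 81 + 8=7*a^2 + a*(7*m - 56) - 14*m^2 - 133*m - 63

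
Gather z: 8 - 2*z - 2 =6 - 2*z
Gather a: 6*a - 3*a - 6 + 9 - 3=3*a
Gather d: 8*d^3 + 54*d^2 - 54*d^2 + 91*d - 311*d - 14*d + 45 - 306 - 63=8*d^3 - 234*d - 324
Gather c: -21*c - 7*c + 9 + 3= 12 - 28*c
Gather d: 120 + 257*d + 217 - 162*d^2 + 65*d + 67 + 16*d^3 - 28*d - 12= 16*d^3 - 162*d^2 + 294*d + 392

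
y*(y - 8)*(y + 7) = y^3 - y^2 - 56*y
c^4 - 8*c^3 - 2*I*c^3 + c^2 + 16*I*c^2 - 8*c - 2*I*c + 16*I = (c - 8)*(c - 2*I)*(c - I)*(c + I)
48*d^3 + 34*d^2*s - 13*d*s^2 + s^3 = (-8*d + s)*(-6*d + s)*(d + s)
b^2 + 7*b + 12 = (b + 3)*(b + 4)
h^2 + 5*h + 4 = (h + 1)*(h + 4)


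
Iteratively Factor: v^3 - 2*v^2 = (v)*(v^2 - 2*v) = v*(v - 2)*(v)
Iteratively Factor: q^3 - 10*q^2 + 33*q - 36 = (q - 3)*(q^2 - 7*q + 12) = (q - 3)^2*(q - 4)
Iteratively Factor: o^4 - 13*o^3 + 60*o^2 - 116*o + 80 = (o - 5)*(o^3 - 8*o^2 + 20*o - 16) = (o - 5)*(o - 4)*(o^2 - 4*o + 4) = (o - 5)*(o - 4)*(o - 2)*(o - 2)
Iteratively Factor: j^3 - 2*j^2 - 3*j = (j - 3)*(j^2 + j) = j*(j - 3)*(j + 1)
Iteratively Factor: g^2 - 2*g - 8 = (g + 2)*(g - 4)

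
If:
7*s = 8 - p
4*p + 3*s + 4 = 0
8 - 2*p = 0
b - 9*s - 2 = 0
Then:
No Solution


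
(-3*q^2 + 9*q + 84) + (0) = -3*q^2 + 9*q + 84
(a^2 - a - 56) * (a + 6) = a^3 + 5*a^2 - 62*a - 336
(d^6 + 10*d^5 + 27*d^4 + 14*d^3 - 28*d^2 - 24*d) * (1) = d^6 + 10*d^5 + 27*d^4 + 14*d^3 - 28*d^2 - 24*d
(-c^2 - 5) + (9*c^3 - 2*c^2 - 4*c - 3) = 9*c^3 - 3*c^2 - 4*c - 8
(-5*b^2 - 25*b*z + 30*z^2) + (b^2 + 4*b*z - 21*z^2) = -4*b^2 - 21*b*z + 9*z^2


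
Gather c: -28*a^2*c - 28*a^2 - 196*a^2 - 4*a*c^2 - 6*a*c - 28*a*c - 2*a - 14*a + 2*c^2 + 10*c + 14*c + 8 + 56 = -224*a^2 - 16*a + c^2*(2 - 4*a) + c*(-28*a^2 - 34*a + 24) + 64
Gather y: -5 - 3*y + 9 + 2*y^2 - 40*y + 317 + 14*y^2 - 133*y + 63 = 16*y^2 - 176*y + 384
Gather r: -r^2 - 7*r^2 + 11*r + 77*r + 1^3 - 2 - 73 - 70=-8*r^2 + 88*r - 144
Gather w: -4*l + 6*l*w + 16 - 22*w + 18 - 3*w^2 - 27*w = -4*l - 3*w^2 + w*(6*l - 49) + 34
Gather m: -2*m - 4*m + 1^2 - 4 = -6*m - 3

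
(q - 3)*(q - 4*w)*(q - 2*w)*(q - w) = q^4 - 7*q^3*w - 3*q^3 + 14*q^2*w^2 + 21*q^2*w - 8*q*w^3 - 42*q*w^2 + 24*w^3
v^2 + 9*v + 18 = (v + 3)*(v + 6)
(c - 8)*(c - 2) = c^2 - 10*c + 16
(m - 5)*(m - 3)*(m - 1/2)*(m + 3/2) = m^4 - 7*m^3 + 25*m^2/4 + 21*m - 45/4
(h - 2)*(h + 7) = h^2 + 5*h - 14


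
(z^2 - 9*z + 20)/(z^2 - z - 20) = (z - 4)/(z + 4)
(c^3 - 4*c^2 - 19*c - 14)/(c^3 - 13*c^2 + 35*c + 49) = (c + 2)/(c - 7)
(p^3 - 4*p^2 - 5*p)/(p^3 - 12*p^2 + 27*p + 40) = p/(p - 8)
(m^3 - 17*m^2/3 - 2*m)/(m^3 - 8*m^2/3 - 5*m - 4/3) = m*(m - 6)/(m^2 - 3*m - 4)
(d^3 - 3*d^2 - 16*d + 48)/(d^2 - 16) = d - 3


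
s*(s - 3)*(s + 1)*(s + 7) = s^4 + 5*s^3 - 17*s^2 - 21*s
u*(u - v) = u^2 - u*v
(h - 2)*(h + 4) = h^2 + 2*h - 8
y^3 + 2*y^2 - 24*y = y*(y - 4)*(y + 6)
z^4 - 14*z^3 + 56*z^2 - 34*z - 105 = (z - 7)*(z - 5)*(z - 3)*(z + 1)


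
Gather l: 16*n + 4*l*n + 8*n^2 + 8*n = 4*l*n + 8*n^2 + 24*n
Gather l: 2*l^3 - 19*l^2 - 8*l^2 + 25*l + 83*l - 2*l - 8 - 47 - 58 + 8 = 2*l^3 - 27*l^2 + 106*l - 105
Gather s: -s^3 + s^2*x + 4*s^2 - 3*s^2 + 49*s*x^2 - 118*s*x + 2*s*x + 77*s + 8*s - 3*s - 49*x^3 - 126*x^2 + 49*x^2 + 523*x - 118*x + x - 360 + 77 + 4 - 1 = -s^3 + s^2*(x + 1) + s*(49*x^2 - 116*x + 82) - 49*x^3 - 77*x^2 + 406*x - 280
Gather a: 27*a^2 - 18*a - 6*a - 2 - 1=27*a^2 - 24*a - 3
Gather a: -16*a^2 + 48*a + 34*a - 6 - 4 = -16*a^2 + 82*a - 10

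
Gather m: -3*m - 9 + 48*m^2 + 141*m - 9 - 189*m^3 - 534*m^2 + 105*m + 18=-189*m^3 - 486*m^2 + 243*m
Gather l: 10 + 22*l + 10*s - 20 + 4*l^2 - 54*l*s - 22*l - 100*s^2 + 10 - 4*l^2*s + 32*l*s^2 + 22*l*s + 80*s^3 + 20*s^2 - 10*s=l^2*(4 - 4*s) + l*(32*s^2 - 32*s) + 80*s^3 - 80*s^2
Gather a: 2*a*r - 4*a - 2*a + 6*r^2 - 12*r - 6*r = a*(2*r - 6) + 6*r^2 - 18*r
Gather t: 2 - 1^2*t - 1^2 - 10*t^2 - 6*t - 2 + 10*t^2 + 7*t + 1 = 0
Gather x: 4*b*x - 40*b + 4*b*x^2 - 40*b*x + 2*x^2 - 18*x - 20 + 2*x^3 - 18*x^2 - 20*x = -40*b + 2*x^3 + x^2*(4*b - 16) + x*(-36*b - 38) - 20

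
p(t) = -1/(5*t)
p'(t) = 1/(5*t^2)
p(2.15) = -0.09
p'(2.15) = 0.04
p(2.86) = -0.07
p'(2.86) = 0.02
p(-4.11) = 0.05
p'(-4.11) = 0.01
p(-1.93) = 0.10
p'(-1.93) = 0.05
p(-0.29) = 0.69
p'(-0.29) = 2.38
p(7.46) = -0.03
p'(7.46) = 0.00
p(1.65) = -0.12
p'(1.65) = 0.07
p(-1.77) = 0.11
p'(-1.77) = 0.06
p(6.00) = -0.03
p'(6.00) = 0.01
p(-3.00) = 0.07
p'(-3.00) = 0.02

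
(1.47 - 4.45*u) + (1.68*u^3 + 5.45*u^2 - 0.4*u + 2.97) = 1.68*u^3 + 5.45*u^2 - 4.85*u + 4.44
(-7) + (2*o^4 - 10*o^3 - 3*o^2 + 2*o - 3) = 2*o^4 - 10*o^3 - 3*o^2 + 2*o - 10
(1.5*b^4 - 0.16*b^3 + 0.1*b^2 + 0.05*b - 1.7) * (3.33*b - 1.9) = 4.995*b^5 - 3.3828*b^4 + 0.637*b^3 - 0.0235*b^2 - 5.756*b + 3.23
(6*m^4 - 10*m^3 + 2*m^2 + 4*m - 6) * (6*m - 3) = 36*m^5 - 78*m^4 + 42*m^3 + 18*m^2 - 48*m + 18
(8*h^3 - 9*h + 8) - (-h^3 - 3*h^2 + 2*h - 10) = 9*h^3 + 3*h^2 - 11*h + 18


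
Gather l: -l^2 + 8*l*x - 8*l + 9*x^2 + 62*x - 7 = -l^2 + l*(8*x - 8) + 9*x^2 + 62*x - 7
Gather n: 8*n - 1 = 8*n - 1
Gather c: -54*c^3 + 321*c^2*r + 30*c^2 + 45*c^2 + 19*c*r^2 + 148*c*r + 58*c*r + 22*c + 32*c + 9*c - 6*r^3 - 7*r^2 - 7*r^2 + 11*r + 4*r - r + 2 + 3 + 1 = -54*c^3 + c^2*(321*r + 75) + c*(19*r^2 + 206*r + 63) - 6*r^3 - 14*r^2 + 14*r + 6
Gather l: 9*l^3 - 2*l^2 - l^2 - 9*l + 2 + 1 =9*l^3 - 3*l^2 - 9*l + 3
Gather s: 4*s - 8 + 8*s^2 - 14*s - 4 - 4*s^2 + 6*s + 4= 4*s^2 - 4*s - 8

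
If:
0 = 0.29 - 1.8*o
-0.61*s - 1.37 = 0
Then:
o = 0.16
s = -2.25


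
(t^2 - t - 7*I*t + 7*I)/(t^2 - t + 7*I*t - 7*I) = (t - 7*I)/(t + 7*I)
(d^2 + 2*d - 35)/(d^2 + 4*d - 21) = (d - 5)/(d - 3)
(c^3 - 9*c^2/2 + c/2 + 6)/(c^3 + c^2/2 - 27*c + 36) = (c + 1)/(c + 6)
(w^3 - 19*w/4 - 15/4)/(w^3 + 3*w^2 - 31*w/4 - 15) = (w + 1)/(w + 4)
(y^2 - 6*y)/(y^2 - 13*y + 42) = y/(y - 7)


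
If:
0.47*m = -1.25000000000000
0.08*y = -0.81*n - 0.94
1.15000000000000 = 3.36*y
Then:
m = -2.66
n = -1.19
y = 0.34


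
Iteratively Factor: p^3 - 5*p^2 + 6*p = (p)*(p^2 - 5*p + 6) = p*(p - 3)*(p - 2)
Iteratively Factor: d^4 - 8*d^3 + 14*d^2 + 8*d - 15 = (d - 1)*(d^3 - 7*d^2 + 7*d + 15) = (d - 3)*(d - 1)*(d^2 - 4*d - 5) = (d - 3)*(d - 1)*(d + 1)*(d - 5)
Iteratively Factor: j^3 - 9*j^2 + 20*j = (j)*(j^2 - 9*j + 20) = j*(j - 4)*(j - 5)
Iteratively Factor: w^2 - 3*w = (w)*(w - 3)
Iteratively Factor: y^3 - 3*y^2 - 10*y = (y - 5)*(y^2 + 2*y) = y*(y - 5)*(y + 2)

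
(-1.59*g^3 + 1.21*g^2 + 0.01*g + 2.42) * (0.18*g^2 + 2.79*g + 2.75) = -0.2862*g^5 - 4.2183*g^4 - 0.9948*g^3 + 3.791*g^2 + 6.7793*g + 6.655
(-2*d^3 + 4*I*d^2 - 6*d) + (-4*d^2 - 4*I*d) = -2*d^3 - 4*d^2 + 4*I*d^2 - 6*d - 4*I*d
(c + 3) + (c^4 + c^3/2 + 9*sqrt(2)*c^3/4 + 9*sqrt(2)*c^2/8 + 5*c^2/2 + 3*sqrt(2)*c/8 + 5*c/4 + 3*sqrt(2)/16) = c^4 + c^3/2 + 9*sqrt(2)*c^3/4 + 9*sqrt(2)*c^2/8 + 5*c^2/2 + 3*sqrt(2)*c/8 + 9*c/4 + 3*sqrt(2)/16 + 3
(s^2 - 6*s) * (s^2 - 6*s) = s^4 - 12*s^3 + 36*s^2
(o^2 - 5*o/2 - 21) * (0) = 0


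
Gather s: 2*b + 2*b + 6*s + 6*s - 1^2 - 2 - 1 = 4*b + 12*s - 4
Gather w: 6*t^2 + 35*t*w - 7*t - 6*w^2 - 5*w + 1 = 6*t^2 - 7*t - 6*w^2 + w*(35*t - 5) + 1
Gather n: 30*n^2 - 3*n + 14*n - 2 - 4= 30*n^2 + 11*n - 6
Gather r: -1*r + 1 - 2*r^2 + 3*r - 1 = -2*r^2 + 2*r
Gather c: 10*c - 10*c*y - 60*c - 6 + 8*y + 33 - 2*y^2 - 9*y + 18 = c*(-10*y - 50) - 2*y^2 - y + 45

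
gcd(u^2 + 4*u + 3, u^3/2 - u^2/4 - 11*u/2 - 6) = 1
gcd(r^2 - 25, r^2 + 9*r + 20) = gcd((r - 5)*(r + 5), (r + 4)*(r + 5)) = r + 5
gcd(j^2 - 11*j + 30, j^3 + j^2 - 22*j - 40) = j - 5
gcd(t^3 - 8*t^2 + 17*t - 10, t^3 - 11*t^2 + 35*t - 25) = t^2 - 6*t + 5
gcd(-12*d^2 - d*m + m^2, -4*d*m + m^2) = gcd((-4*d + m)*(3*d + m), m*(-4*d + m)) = 4*d - m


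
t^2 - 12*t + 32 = (t - 8)*(t - 4)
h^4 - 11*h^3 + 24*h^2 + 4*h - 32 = (h - 8)*(h - 2)^2*(h + 1)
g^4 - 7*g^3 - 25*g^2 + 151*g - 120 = (g - 8)*(g - 3)*(g - 1)*(g + 5)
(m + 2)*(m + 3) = m^2 + 5*m + 6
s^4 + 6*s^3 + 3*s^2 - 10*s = s*(s - 1)*(s + 2)*(s + 5)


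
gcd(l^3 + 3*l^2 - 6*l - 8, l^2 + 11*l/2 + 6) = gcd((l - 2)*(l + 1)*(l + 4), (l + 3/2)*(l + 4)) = l + 4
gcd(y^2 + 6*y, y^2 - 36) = y + 6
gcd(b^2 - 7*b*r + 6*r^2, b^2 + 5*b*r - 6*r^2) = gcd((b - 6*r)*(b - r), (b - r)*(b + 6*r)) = -b + r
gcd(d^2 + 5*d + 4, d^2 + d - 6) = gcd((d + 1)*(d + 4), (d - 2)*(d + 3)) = 1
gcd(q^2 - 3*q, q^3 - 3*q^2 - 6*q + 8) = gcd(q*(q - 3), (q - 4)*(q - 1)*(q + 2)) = 1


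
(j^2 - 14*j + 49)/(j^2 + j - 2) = (j^2 - 14*j + 49)/(j^2 + j - 2)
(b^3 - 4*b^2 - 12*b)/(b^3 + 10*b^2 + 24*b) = (b^2 - 4*b - 12)/(b^2 + 10*b + 24)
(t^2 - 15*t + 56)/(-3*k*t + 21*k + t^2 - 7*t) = (t - 8)/(-3*k + t)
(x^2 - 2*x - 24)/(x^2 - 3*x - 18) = (x + 4)/(x + 3)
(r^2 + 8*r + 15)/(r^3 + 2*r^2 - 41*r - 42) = (r^2 + 8*r + 15)/(r^3 + 2*r^2 - 41*r - 42)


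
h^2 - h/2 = h*(h - 1/2)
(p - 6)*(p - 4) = p^2 - 10*p + 24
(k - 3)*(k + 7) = k^2 + 4*k - 21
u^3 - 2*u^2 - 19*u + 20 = (u - 5)*(u - 1)*(u + 4)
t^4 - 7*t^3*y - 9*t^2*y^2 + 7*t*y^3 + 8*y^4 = (t - 8*y)*(t - y)*(t + y)^2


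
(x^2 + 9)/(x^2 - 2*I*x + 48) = (x^2 + 9)/(x^2 - 2*I*x + 48)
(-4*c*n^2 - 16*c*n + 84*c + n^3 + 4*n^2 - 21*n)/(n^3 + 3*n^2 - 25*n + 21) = (-4*c + n)/(n - 1)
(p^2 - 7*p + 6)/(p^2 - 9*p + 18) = (p - 1)/(p - 3)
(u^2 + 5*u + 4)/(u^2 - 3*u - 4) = (u + 4)/(u - 4)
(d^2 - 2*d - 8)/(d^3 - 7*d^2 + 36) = (d - 4)/(d^2 - 9*d + 18)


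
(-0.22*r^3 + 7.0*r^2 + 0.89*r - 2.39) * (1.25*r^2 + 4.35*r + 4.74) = -0.275*r^5 + 7.793*r^4 + 30.5197*r^3 + 34.064*r^2 - 6.1779*r - 11.3286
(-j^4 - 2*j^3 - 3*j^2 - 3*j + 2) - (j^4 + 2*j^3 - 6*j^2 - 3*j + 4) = -2*j^4 - 4*j^3 + 3*j^2 - 2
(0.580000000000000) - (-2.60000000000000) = 3.18000000000000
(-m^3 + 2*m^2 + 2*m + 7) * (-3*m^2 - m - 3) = 3*m^5 - 5*m^4 - 5*m^3 - 29*m^2 - 13*m - 21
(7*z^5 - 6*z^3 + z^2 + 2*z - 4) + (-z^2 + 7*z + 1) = 7*z^5 - 6*z^3 + 9*z - 3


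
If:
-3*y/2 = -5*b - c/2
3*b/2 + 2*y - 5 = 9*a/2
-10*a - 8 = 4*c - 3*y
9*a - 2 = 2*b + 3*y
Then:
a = 1746/451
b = 1424/451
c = -2276/451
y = 3988/451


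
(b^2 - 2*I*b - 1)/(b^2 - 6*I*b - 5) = (b - I)/(b - 5*I)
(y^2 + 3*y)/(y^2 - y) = (y + 3)/(y - 1)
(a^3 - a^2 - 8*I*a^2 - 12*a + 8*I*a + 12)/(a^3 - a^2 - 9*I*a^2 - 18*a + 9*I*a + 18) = (a - 2*I)/(a - 3*I)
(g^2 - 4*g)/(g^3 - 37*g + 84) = g/(g^2 + 4*g - 21)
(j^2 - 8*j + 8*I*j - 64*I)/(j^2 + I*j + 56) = (j - 8)/(j - 7*I)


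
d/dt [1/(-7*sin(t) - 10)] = 7*cos(t)/(7*sin(t) + 10)^2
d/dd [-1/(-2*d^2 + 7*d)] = (7 - 4*d)/(d^2*(2*d - 7)^2)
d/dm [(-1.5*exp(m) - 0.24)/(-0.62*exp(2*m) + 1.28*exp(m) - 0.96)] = (-0.93*exp(2*m) - 0.2976*exp(m) + 1.7472)*exp(m)/(0.3844*exp(4*m) - 1.5872*exp(3*m) + 2.8288*exp(2*m) - 2.4576*exp(m) + 0.9216)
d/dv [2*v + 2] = 2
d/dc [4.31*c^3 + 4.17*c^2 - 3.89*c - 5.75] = 12.93*c^2 + 8.34*c - 3.89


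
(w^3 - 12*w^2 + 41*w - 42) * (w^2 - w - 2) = w^5 - 13*w^4 + 51*w^3 - 59*w^2 - 40*w + 84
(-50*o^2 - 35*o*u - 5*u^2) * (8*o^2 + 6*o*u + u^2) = -400*o^4 - 580*o^3*u - 300*o^2*u^2 - 65*o*u^3 - 5*u^4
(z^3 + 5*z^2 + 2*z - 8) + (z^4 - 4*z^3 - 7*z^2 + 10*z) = z^4 - 3*z^3 - 2*z^2 + 12*z - 8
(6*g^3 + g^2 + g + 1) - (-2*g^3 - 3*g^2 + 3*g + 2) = 8*g^3 + 4*g^2 - 2*g - 1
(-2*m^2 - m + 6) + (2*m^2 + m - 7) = -1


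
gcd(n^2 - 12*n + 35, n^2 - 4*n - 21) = n - 7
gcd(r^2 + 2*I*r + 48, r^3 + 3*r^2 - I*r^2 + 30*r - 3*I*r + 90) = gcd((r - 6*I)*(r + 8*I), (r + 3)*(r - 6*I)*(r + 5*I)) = r - 6*I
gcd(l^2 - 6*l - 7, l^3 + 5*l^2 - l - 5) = l + 1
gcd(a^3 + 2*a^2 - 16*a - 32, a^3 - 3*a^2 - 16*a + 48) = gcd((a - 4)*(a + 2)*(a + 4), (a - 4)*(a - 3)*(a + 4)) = a^2 - 16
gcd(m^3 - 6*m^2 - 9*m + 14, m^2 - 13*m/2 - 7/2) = m - 7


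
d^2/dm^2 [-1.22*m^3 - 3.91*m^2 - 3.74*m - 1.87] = -7.32*m - 7.82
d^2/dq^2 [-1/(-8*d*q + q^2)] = 2*(q*(8*d - q) + 4*(4*d - q)^2)/(q^3*(8*d - q)^3)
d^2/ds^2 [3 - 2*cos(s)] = 2*cos(s)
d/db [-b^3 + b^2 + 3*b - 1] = -3*b^2 + 2*b + 3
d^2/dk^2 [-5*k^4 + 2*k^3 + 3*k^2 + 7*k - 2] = -60*k^2 + 12*k + 6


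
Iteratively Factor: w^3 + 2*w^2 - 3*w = (w - 1)*(w^2 + 3*w) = (w - 1)*(w + 3)*(w)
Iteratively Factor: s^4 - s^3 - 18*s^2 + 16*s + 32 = (s - 4)*(s^3 + 3*s^2 - 6*s - 8) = (s - 4)*(s - 2)*(s^2 + 5*s + 4) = (s - 4)*(s - 2)*(s + 4)*(s + 1)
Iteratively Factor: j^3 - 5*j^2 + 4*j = (j)*(j^2 - 5*j + 4) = j*(j - 4)*(j - 1)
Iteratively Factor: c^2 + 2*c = (c + 2)*(c)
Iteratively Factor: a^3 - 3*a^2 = (a - 3)*(a^2) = a*(a - 3)*(a)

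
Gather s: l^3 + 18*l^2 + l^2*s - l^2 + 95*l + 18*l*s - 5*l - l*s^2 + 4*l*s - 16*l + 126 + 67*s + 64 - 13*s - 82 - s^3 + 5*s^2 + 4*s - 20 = l^3 + 17*l^2 + 74*l - s^3 + s^2*(5 - l) + s*(l^2 + 22*l + 58) + 88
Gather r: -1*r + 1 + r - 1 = 0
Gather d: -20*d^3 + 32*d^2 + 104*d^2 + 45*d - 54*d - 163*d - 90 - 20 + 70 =-20*d^3 + 136*d^2 - 172*d - 40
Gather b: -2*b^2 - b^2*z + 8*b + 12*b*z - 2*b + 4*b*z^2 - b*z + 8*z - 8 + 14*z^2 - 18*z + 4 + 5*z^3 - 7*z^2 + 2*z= b^2*(-z - 2) + b*(4*z^2 + 11*z + 6) + 5*z^3 + 7*z^2 - 8*z - 4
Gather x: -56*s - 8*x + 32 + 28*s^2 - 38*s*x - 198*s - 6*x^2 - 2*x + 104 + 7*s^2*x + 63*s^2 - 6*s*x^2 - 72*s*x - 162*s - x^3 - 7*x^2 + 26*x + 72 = 91*s^2 - 416*s - x^3 + x^2*(-6*s - 13) + x*(7*s^2 - 110*s + 16) + 208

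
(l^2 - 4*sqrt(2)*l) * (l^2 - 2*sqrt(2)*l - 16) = l^4 - 6*sqrt(2)*l^3 + 64*sqrt(2)*l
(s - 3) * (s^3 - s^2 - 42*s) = s^4 - 4*s^3 - 39*s^2 + 126*s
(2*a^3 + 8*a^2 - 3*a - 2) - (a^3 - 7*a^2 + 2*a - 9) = a^3 + 15*a^2 - 5*a + 7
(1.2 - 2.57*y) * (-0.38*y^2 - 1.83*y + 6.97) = 0.9766*y^3 + 4.2471*y^2 - 20.1089*y + 8.364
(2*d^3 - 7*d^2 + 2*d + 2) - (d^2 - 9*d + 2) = 2*d^3 - 8*d^2 + 11*d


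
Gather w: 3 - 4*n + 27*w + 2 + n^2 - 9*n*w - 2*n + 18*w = n^2 - 6*n + w*(45 - 9*n) + 5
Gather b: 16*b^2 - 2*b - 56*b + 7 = 16*b^2 - 58*b + 7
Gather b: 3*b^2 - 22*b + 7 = 3*b^2 - 22*b + 7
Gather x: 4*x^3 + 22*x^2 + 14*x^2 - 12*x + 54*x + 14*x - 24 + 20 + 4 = 4*x^3 + 36*x^2 + 56*x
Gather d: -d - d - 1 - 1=-2*d - 2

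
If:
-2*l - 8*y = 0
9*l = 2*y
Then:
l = 0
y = 0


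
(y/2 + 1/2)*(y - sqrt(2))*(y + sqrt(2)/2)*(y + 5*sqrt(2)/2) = y^4/2 + y^3/2 + sqrt(2)*y^3 - 7*y^2/4 + sqrt(2)*y^2 - 5*sqrt(2)*y/4 - 7*y/4 - 5*sqrt(2)/4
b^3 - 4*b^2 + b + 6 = (b - 3)*(b - 2)*(b + 1)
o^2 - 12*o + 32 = (o - 8)*(o - 4)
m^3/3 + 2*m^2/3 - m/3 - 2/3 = (m/3 + 1/3)*(m - 1)*(m + 2)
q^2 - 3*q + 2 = (q - 2)*(q - 1)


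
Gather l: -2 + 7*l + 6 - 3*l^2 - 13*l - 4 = -3*l^2 - 6*l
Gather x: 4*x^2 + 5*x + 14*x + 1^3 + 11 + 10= 4*x^2 + 19*x + 22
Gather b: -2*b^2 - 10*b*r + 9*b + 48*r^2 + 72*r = -2*b^2 + b*(9 - 10*r) + 48*r^2 + 72*r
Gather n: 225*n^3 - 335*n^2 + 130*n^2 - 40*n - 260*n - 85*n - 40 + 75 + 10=225*n^3 - 205*n^2 - 385*n + 45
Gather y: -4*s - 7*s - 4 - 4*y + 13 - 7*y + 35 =-11*s - 11*y + 44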